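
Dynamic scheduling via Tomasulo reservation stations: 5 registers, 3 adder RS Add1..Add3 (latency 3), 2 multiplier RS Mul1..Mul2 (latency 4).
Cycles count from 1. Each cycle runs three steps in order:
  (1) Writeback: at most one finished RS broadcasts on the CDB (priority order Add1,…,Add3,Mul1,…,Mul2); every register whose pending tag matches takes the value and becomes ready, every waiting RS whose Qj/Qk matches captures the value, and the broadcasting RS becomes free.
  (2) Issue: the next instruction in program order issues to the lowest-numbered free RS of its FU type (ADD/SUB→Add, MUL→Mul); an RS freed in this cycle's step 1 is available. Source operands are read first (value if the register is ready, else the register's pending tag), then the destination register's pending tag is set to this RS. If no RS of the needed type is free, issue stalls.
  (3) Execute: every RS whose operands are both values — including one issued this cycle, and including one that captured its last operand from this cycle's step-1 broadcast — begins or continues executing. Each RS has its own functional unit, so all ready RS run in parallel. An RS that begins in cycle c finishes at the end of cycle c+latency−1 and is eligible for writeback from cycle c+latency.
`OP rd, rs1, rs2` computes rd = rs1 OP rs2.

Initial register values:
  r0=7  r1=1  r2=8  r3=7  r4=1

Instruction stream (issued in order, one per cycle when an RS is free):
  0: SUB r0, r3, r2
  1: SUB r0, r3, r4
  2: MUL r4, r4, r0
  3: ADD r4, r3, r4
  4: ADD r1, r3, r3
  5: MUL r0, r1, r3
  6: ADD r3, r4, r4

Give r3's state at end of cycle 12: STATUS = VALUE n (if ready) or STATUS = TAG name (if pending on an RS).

STATUS = TAG Add3

cycle 1: issue SUB r0<-Add1 // r0:Add1,r1:1,r2:8,r3:7,r4:1
cycle 2: issue SUB r0<-Add2 // r0:Add2,r1:1,r2:8,r3:7,r4:1
cycle 3: issue MUL r4<-Mul1 // r0:Add2,r1:1,r2:8,r3:7,r4:Mul1
cycle 4: CDB Add1=-1; issue ADD r4<-Add1 // r0:Add2,r1:1,r2:8,r3:7,r4:Add1
cycle 5: CDB Add2=6; issue ADD r1<-Add2 // r0:6,r1:Add2,r2:8,r3:7,r4:Add1
cycle 6: issue MUL r0<-Mul2 // r0:Mul2,r1:Add2,r2:8,r3:7,r4:Add1
cycle 7: issue ADD r3<-Add3 // r0:Mul2,r1:Add2,r2:8,r3:Add3,r4:Add1
cycle 8: CDB Add2=14 // r0:Mul2,r1:14,r2:8,r3:Add3,r4:Add1
cycle 9: CDB Mul1=6 // r0:Mul2,r1:14,r2:8,r3:Add3,r4:Add1
cycle 10: - // r0:Mul2,r1:14,r2:8,r3:Add3,r4:Add1
cycle 11: - // r0:Mul2,r1:14,r2:8,r3:Add3,r4:Add1
cycle 12: CDB Add1=13 // r0:Mul2,r1:14,r2:8,r3:Add3,r4:13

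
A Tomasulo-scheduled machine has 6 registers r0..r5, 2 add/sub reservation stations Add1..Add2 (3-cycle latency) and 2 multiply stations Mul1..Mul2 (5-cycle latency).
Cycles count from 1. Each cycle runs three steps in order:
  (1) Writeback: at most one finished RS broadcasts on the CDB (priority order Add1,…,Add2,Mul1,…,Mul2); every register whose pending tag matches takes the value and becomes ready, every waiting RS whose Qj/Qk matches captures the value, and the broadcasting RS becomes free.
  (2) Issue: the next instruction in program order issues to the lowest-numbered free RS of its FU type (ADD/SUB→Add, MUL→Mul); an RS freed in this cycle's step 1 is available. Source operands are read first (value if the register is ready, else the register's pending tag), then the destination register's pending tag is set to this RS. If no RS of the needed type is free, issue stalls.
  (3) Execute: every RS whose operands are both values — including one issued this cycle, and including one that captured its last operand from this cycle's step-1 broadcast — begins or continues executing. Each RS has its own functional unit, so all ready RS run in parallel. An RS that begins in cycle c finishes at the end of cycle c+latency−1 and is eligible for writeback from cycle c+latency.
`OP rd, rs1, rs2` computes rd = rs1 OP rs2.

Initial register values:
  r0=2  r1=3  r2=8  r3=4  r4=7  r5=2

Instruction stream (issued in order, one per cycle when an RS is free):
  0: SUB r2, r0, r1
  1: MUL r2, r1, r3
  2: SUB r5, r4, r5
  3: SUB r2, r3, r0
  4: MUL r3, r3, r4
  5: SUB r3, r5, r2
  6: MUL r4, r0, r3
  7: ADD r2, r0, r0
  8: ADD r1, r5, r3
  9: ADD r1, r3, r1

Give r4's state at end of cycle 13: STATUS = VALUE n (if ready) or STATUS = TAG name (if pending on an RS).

  c1: issue SUB r2<-Add1  regs: r0:2,r1:3,r2:Add1,r3:4,r4:7,r5:2
  c2: issue MUL r2<-Mul1  regs: r0:2,r1:3,r2:Mul1,r3:4,r4:7,r5:2
  c3: issue SUB r5<-Add2  regs: r0:2,r1:3,r2:Mul1,r3:4,r4:7,r5:Add2
  c4: CDB Add1=-1; issue SUB r2<-Add1  regs: r0:2,r1:3,r2:Add1,r3:4,r4:7,r5:Add2
  c5: issue MUL r3<-Mul2  regs: r0:2,r1:3,r2:Add1,r3:Mul2,r4:7,r5:Add2
  c6: CDB Add2=5; issue SUB r3<-Add2  regs: r0:2,r1:3,r2:Add1,r3:Add2,r4:7,r5:5
  c7: CDB Add1=2; stall  regs: r0:2,r1:3,r2:2,r3:Add2,r4:7,r5:5
  c8: CDB Mul1=12; issue MUL r4<-Mul1  regs: r0:2,r1:3,r2:2,r3:Add2,r4:Mul1,r5:5
  c9: issue ADD r2<-Add1  regs: r0:2,r1:3,r2:Add1,r3:Add2,r4:Mul1,r5:5
  c10: CDB Add2=3; issue ADD r1<-Add2  regs: r0:2,r1:Add2,r2:Add1,r3:3,r4:Mul1,r5:5
  c11: CDB Mul2=28; stall  regs: r0:2,r1:Add2,r2:Add1,r3:3,r4:Mul1,r5:5
  c12: CDB Add1=4; issue ADD r1<-Add1  regs: r0:2,r1:Add1,r2:4,r3:3,r4:Mul1,r5:5
  c13: CDB Add2=8  regs: r0:2,r1:Add1,r2:4,r3:3,r4:Mul1,r5:5

STATUS = TAG Mul1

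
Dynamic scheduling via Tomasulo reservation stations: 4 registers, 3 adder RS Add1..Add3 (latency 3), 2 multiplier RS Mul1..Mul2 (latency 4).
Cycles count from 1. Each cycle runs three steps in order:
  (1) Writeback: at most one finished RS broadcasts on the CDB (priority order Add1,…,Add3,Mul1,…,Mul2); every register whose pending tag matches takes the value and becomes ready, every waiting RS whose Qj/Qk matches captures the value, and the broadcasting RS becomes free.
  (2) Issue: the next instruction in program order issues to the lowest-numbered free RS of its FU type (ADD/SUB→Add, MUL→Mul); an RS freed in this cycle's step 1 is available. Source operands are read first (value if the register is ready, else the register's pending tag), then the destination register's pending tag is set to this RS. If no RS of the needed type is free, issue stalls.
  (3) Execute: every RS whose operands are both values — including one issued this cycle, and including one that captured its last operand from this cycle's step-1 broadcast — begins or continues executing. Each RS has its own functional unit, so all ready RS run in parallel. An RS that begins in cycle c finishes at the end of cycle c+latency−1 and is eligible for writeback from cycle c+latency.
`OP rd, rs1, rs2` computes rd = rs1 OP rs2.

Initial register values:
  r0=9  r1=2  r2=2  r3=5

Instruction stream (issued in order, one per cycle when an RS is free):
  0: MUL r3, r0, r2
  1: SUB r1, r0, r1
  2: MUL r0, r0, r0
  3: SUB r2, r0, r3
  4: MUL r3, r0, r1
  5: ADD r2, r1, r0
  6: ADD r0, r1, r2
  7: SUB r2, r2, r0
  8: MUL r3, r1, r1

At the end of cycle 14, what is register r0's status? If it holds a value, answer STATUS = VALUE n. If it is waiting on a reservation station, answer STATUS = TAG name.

c1: issue MUL r3<-Mul1 | r0:9,r1:2,r2:2,r3:Mul1
c2: issue SUB r1<-Add1 | r0:9,r1:Add1,r2:2,r3:Mul1
c3: issue MUL r0<-Mul2 | r0:Mul2,r1:Add1,r2:2,r3:Mul1
c4: issue SUB r2<-Add2 | r0:Mul2,r1:Add1,r2:Add2,r3:Mul1
c5: CDB Add1=7; stall | r0:Mul2,r1:7,r2:Add2,r3:Mul1
c6: CDB Mul1=18; issue MUL r3<-Mul1 | r0:Mul2,r1:7,r2:Add2,r3:Mul1
c7: CDB Mul2=81; issue ADD r2<-Add1 | r0:81,r1:7,r2:Add1,r3:Mul1
c8: issue ADD r0<-Add3 | r0:Add3,r1:7,r2:Add1,r3:Mul1
c9: stall | r0:Add3,r1:7,r2:Add1,r3:Mul1
c10: CDB Add1=88; issue SUB r2<-Add1 | r0:Add3,r1:7,r2:Add1,r3:Mul1
c11: CDB Add2=63; issue MUL r3<-Mul2 | r0:Add3,r1:7,r2:Add1,r3:Mul2
c12: CDB Mul1=567 | r0:Add3,r1:7,r2:Add1,r3:Mul2
c13: CDB Add3=95 | r0:95,r1:7,r2:Add1,r3:Mul2
c14: - | r0:95,r1:7,r2:Add1,r3:Mul2

STATUS = VALUE 95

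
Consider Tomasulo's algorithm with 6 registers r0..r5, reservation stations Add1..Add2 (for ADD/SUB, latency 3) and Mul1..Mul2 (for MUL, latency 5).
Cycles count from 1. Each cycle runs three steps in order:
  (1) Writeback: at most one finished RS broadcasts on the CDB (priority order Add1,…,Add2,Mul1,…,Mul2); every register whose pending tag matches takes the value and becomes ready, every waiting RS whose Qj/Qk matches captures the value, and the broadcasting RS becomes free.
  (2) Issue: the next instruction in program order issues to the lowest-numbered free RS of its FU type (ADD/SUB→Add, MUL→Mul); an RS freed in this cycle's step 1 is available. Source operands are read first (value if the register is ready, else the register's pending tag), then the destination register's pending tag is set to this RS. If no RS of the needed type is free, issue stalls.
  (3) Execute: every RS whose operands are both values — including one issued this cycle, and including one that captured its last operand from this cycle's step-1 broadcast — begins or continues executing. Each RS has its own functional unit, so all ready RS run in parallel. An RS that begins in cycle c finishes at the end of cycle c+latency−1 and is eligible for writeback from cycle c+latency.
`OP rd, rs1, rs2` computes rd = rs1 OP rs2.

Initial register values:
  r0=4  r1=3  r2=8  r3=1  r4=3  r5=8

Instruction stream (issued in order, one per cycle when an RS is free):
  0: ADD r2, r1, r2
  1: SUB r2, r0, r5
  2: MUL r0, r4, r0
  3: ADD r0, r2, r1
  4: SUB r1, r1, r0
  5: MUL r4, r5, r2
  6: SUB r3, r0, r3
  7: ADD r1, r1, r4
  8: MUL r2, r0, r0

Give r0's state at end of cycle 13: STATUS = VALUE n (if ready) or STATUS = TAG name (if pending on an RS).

STATUS = VALUE -1

cycle 1: issue ADD r2<-Add1 // r0:4,r1:3,r2:Add1,r3:1,r4:3,r5:8
cycle 2: issue SUB r2<-Add2 // r0:4,r1:3,r2:Add2,r3:1,r4:3,r5:8
cycle 3: issue MUL r0<-Mul1 // r0:Mul1,r1:3,r2:Add2,r3:1,r4:3,r5:8
cycle 4: CDB Add1=11; issue ADD r0<-Add1 // r0:Add1,r1:3,r2:Add2,r3:1,r4:3,r5:8
cycle 5: CDB Add2=-4; issue SUB r1<-Add2 // r0:Add1,r1:Add2,r2:-4,r3:1,r4:3,r5:8
cycle 6: issue MUL r4<-Mul2 // r0:Add1,r1:Add2,r2:-4,r3:1,r4:Mul2,r5:8
cycle 7: stall // r0:Add1,r1:Add2,r2:-4,r3:1,r4:Mul2,r5:8
cycle 8: CDB Add1=-1; issue SUB r3<-Add1 // r0:-1,r1:Add2,r2:-4,r3:Add1,r4:Mul2,r5:8
cycle 9: CDB Mul1=12; stall // r0:-1,r1:Add2,r2:-4,r3:Add1,r4:Mul2,r5:8
cycle 10: stall // r0:-1,r1:Add2,r2:-4,r3:Add1,r4:Mul2,r5:8
cycle 11: CDB Add1=-2; issue ADD r1<-Add1 // r0:-1,r1:Add1,r2:-4,r3:-2,r4:Mul2,r5:8
cycle 12: CDB Add2=4; issue MUL r2<-Mul1 // r0:-1,r1:Add1,r2:Mul1,r3:-2,r4:Mul2,r5:8
cycle 13: CDB Mul2=-32 // r0:-1,r1:Add1,r2:Mul1,r3:-2,r4:-32,r5:8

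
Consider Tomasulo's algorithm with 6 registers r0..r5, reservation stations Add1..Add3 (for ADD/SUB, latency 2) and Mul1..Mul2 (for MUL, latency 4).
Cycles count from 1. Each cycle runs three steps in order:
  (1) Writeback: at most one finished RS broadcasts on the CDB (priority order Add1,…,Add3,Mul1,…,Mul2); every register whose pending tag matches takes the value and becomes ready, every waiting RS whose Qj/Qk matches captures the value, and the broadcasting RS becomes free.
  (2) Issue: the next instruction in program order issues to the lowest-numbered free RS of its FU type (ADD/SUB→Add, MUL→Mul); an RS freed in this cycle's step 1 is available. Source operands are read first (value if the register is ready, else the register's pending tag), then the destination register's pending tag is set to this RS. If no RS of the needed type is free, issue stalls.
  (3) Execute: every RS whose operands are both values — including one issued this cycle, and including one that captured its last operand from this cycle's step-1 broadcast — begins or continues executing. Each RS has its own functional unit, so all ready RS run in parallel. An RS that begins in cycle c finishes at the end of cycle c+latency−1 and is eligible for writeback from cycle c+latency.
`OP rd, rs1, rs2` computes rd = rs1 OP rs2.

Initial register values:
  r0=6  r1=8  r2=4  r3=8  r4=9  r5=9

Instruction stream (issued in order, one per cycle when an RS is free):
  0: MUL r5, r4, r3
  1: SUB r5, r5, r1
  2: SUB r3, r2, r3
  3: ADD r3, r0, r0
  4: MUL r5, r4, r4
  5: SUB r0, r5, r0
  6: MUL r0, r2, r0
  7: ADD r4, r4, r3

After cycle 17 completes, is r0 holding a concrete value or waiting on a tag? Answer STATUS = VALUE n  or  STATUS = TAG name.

STATUS = VALUE 300

  c1: issue MUL r5<-Mul1  regs: r0:6,r1:8,r2:4,r3:8,r4:9,r5:Mul1
  c2: issue SUB r5<-Add1  regs: r0:6,r1:8,r2:4,r3:8,r4:9,r5:Add1
  c3: issue SUB r3<-Add2  regs: r0:6,r1:8,r2:4,r3:Add2,r4:9,r5:Add1
  c4: issue ADD r3<-Add3  regs: r0:6,r1:8,r2:4,r3:Add3,r4:9,r5:Add1
  c5: CDB Add2=-4; issue MUL r5<-Mul2  regs: r0:6,r1:8,r2:4,r3:Add3,r4:9,r5:Mul2
  c6: CDB Add3=12; issue SUB r0<-Add2  regs: r0:Add2,r1:8,r2:4,r3:12,r4:9,r5:Mul2
  c7: CDB Mul1=72; issue MUL r0<-Mul1  regs: r0:Mul1,r1:8,r2:4,r3:12,r4:9,r5:Mul2
  c8: issue ADD r4<-Add3  regs: r0:Mul1,r1:8,r2:4,r3:12,r4:Add3,r5:Mul2
  c9: CDB Add1=64  regs: r0:Mul1,r1:8,r2:4,r3:12,r4:Add3,r5:Mul2
  c10: CDB Add3=21  regs: r0:Mul1,r1:8,r2:4,r3:12,r4:21,r5:Mul2
  c11: CDB Mul2=81  regs: r0:Mul1,r1:8,r2:4,r3:12,r4:21,r5:81
  c12: -  regs: r0:Mul1,r1:8,r2:4,r3:12,r4:21,r5:81
  c13: CDB Add2=75  regs: r0:Mul1,r1:8,r2:4,r3:12,r4:21,r5:81
  c14: -  regs: r0:Mul1,r1:8,r2:4,r3:12,r4:21,r5:81
  c15: -  regs: r0:Mul1,r1:8,r2:4,r3:12,r4:21,r5:81
  c16: -  regs: r0:Mul1,r1:8,r2:4,r3:12,r4:21,r5:81
  c17: CDB Mul1=300  regs: r0:300,r1:8,r2:4,r3:12,r4:21,r5:81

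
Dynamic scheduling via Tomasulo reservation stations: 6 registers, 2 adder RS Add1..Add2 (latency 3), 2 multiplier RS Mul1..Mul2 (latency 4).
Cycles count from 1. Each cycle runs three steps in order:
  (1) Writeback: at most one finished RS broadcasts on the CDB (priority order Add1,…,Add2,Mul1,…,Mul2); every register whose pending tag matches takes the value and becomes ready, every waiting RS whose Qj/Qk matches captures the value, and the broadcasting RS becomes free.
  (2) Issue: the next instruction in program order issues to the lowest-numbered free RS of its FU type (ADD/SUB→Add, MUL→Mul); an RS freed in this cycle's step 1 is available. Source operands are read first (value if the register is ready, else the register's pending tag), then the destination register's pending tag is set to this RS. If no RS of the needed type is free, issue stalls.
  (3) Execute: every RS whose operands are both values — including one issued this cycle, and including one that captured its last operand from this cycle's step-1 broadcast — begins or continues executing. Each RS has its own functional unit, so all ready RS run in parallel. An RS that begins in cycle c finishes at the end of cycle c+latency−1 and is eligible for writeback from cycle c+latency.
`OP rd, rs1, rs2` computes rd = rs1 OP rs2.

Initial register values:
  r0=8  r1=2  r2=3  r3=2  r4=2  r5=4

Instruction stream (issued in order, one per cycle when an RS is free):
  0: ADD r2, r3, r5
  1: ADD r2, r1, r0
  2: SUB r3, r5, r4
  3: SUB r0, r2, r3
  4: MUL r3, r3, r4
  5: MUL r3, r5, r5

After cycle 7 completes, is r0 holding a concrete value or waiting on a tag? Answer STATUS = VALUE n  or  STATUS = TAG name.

c1: issue ADD r2<-Add1 | r0:8,r1:2,r2:Add1,r3:2,r4:2,r5:4
c2: issue ADD r2<-Add2 | r0:8,r1:2,r2:Add2,r3:2,r4:2,r5:4
c3: stall | r0:8,r1:2,r2:Add2,r3:2,r4:2,r5:4
c4: CDB Add1=6; issue SUB r3<-Add1 | r0:8,r1:2,r2:Add2,r3:Add1,r4:2,r5:4
c5: CDB Add2=10; issue SUB r0<-Add2 | r0:Add2,r1:2,r2:10,r3:Add1,r4:2,r5:4
c6: issue MUL r3<-Mul1 | r0:Add2,r1:2,r2:10,r3:Mul1,r4:2,r5:4
c7: CDB Add1=2; issue MUL r3<-Mul2 | r0:Add2,r1:2,r2:10,r3:Mul2,r4:2,r5:4

STATUS = TAG Add2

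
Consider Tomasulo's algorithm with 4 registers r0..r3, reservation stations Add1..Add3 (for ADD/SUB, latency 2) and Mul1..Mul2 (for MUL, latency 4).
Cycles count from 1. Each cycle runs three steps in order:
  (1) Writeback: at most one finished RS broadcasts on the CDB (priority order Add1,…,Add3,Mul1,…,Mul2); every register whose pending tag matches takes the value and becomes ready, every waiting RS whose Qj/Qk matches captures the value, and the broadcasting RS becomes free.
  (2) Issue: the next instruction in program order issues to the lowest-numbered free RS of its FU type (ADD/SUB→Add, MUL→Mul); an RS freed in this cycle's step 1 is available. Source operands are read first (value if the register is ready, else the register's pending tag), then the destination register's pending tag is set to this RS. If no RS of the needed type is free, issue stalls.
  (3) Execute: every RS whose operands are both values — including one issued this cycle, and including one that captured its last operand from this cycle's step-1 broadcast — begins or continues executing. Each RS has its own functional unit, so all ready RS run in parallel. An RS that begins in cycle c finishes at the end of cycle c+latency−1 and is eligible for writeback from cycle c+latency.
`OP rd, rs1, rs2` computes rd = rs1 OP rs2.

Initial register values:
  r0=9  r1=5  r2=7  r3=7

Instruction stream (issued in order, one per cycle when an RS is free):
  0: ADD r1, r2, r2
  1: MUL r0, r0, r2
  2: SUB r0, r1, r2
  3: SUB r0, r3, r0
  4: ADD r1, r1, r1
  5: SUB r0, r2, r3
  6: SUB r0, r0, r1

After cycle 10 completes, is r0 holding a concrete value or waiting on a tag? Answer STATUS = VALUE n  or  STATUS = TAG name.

STATUS = TAG Add1

cycle 1: issue ADD r1<-Add1 // r0:9,r1:Add1,r2:7,r3:7
cycle 2: issue MUL r0<-Mul1 // r0:Mul1,r1:Add1,r2:7,r3:7
cycle 3: CDB Add1=14; issue SUB r0<-Add1 // r0:Add1,r1:14,r2:7,r3:7
cycle 4: issue SUB r0<-Add2 // r0:Add2,r1:14,r2:7,r3:7
cycle 5: CDB Add1=7; issue ADD r1<-Add1 // r0:Add2,r1:Add1,r2:7,r3:7
cycle 6: CDB Mul1=63; issue SUB r0<-Add3 // r0:Add3,r1:Add1,r2:7,r3:7
cycle 7: CDB Add1=28; issue SUB r0<-Add1 // r0:Add1,r1:28,r2:7,r3:7
cycle 8: CDB Add2=0 // r0:Add1,r1:28,r2:7,r3:7
cycle 9: CDB Add3=0 // r0:Add1,r1:28,r2:7,r3:7
cycle 10: - // r0:Add1,r1:28,r2:7,r3:7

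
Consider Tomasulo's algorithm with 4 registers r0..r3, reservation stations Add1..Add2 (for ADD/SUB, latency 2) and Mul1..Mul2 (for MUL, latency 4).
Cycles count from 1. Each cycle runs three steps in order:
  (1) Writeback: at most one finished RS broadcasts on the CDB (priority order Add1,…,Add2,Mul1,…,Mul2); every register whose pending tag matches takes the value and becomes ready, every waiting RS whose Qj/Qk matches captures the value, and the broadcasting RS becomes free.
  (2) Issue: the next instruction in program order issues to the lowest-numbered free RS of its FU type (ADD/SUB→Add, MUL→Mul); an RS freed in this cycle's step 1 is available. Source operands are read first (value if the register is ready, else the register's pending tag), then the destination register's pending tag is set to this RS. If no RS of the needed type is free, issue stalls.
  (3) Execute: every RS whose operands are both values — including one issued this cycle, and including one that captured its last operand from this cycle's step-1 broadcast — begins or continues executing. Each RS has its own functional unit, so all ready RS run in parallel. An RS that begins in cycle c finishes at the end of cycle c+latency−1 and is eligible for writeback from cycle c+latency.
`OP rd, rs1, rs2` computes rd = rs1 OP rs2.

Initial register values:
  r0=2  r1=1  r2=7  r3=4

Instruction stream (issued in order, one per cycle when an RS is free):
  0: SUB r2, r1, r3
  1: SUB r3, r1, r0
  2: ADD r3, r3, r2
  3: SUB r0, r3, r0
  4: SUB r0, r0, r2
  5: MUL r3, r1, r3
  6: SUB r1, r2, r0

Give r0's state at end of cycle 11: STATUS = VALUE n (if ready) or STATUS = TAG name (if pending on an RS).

STATUS = VALUE -3

  c1: issue SUB r2<-Add1  regs: r0:2,r1:1,r2:Add1,r3:4
  c2: issue SUB r3<-Add2  regs: r0:2,r1:1,r2:Add1,r3:Add2
  c3: CDB Add1=-3; issue ADD r3<-Add1  regs: r0:2,r1:1,r2:-3,r3:Add1
  c4: CDB Add2=-1; issue SUB r0<-Add2  regs: r0:Add2,r1:1,r2:-3,r3:Add1
  c5: stall  regs: r0:Add2,r1:1,r2:-3,r3:Add1
  c6: CDB Add1=-4; issue SUB r0<-Add1  regs: r0:Add1,r1:1,r2:-3,r3:-4
  c7: issue MUL r3<-Mul1  regs: r0:Add1,r1:1,r2:-3,r3:Mul1
  c8: CDB Add2=-6; issue SUB r1<-Add2  regs: r0:Add1,r1:Add2,r2:-3,r3:Mul1
  c9: -  regs: r0:Add1,r1:Add2,r2:-3,r3:Mul1
  c10: CDB Add1=-3  regs: r0:-3,r1:Add2,r2:-3,r3:Mul1
  c11: CDB Mul1=-4  regs: r0:-3,r1:Add2,r2:-3,r3:-4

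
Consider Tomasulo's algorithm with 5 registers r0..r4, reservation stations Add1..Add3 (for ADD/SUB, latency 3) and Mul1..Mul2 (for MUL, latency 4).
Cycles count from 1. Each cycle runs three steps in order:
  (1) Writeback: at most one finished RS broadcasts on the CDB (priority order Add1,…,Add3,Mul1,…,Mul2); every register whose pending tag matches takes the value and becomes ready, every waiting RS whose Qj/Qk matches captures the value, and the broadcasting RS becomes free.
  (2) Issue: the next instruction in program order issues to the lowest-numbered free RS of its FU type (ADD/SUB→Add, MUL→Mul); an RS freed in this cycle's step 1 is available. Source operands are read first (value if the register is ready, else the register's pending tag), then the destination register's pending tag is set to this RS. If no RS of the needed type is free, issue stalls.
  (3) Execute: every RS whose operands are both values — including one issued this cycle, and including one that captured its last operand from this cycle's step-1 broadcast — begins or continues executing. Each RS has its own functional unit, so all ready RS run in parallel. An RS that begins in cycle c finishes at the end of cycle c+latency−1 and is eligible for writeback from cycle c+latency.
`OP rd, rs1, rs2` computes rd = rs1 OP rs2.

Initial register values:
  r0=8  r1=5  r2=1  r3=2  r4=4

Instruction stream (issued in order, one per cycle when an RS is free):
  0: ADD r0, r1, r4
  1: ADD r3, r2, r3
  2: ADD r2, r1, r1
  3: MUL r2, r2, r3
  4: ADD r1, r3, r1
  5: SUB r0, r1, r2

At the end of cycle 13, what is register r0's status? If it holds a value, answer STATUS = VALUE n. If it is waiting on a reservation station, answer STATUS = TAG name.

c1: issue ADD r0<-Add1 | r0:Add1,r1:5,r2:1,r3:2,r4:4
c2: issue ADD r3<-Add2 | r0:Add1,r1:5,r2:1,r3:Add2,r4:4
c3: issue ADD r2<-Add3 | r0:Add1,r1:5,r2:Add3,r3:Add2,r4:4
c4: CDB Add1=9; issue MUL r2<-Mul1 | r0:9,r1:5,r2:Mul1,r3:Add2,r4:4
c5: CDB Add2=3; issue ADD r1<-Add1 | r0:9,r1:Add1,r2:Mul1,r3:3,r4:4
c6: CDB Add3=10; issue SUB r0<-Add2 | r0:Add2,r1:Add1,r2:Mul1,r3:3,r4:4
c7: - | r0:Add2,r1:Add1,r2:Mul1,r3:3,r4:4
c8: CDB Add1=8 | r0:Add2,r1:8,r2:Mul1,r3:3,r4:4
c9: - | r0:Add2,r1:8,r2:Mul1,r3:3,r4:4
c10: CDB Mul1=30 | r0:Add2,r1:8,r2:30,r3:3,r4:4
c11: - | r0:Add2,r1:8,r2:30,r3:3,r4:4
c12: - | r0:Add2,r1:8,r2:30,r3:3,r4:4
c13: CDB Add2=-22 | r0:-22,r1:8,r2:30,r3:3,r4:4

STATUS = VALUE -22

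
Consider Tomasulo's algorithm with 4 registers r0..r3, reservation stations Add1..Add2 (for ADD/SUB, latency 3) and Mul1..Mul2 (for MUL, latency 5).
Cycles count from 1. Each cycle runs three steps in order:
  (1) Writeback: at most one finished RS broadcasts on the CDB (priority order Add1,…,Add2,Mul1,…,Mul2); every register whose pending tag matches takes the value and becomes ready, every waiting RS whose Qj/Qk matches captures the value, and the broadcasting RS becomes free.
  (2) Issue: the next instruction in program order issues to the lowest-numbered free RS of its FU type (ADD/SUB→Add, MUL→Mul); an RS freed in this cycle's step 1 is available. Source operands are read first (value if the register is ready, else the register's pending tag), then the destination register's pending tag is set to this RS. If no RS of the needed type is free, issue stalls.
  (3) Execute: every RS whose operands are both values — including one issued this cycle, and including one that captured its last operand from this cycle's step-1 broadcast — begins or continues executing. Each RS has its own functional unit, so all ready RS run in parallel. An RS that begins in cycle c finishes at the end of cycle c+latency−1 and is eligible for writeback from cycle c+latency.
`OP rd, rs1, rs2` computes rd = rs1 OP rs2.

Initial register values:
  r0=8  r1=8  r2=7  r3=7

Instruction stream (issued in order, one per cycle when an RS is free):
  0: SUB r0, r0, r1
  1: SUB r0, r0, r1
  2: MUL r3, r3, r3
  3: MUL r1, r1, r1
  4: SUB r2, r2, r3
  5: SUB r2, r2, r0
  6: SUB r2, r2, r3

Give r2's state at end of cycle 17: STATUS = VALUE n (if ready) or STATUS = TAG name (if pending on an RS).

STATUS = VALUE -83

cycle 1: issue SUB r0<-Add1 // r0:Add1,r1:8,r2:7,r3:7
cycle 2: issue SUB r0<-Add2 // r0:Add2,r1:8,r2:7,r3:7
cycle 3: issue MUL r3<-Mul1 // r0:Add2,r1:8,r2:7,r3:Mul1
cycle 4: CDB Add1=0; issue MUL r1<-Mul2 // r0:Add2,r1:Mul2,r2:7,r3:Mul1
cycle 5: issue SUB r2<-Add1 // r0:Add2,r1:Mul2,r2:Add1,r3:Mul1
cycle 6: stall // r0:Add2,r1:Mul2,r2:Add1,r3:Mul1
cycle 7: CDB Add2=-8; issue SUB r2<-Add2 // r0:-8,r1:Mul2,r2:Add2,r3:Mul1
cycle 8: CDB Mul1=49; stall // r0:-8,r1:Mul2,r2:Add2,r3:49
cycle 9: CDB Mul2=64; stall // r0:-8,r1:64,r2:Add2,r3:49
cycle 10: stall // r0:-8,r1:64,r2:Add2,r3:49
cycle 11: CDB Add1=-42; issue SUB r2<-Add1 // r0:-8,r1:64,r2:Add1,r3:49
cycle 12: - // r0:-8,r1:64,r2:Add1,r3:49
cycle 13: - // r0:-8,r1:64,r2:Add1,r3:49
cycle 14: CDB Add2=-34 // r0:-8,r1:64,r2:Add1,r3:49
cycle 15: - // r0:-8,r1:64,r2:Add1,r3:49
cycle 16: - // r0:-8,r1:64,r2:Add1,r3:49
cycle 17: CDB Add1=-83 // r0:-8,r1:64,r2:-83,r3:49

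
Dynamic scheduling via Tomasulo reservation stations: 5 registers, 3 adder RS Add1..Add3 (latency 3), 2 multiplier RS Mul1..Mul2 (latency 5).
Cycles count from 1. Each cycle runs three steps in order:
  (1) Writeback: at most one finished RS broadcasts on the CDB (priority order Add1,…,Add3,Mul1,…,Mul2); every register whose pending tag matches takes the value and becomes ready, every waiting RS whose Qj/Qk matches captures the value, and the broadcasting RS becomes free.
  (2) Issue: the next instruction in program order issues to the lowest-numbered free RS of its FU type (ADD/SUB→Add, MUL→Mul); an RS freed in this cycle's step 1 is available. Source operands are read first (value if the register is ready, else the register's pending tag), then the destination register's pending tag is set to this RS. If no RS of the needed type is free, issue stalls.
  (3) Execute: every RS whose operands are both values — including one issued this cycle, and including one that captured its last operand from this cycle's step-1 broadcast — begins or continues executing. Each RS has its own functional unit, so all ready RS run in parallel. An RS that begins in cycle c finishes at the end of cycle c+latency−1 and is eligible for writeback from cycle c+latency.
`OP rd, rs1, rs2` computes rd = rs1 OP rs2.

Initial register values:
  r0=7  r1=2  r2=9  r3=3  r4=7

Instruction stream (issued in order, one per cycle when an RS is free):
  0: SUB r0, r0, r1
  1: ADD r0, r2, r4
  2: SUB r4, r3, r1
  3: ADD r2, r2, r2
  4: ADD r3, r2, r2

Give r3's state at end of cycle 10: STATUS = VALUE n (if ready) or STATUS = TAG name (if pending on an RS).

cycle 1: issue SUB r0<-Add1 // r0:Add1,r1:2,r2:9,r3:3,r4:7
cycle 2: issue ADD r0<-Add2 // r0:Add2,r1:2,r2:9,r3:3,r4:7
cycle 3: issue SUB r4<-Add3 // r0:Add2,r1:2,r2:9,r3:3,r4:Add3
cycle 4: CDB Add1=5; issue ADD r2<-Add1 // r0:Add2,r1:2,r2:Add1,r3:3,r4:Add3
cycle 5: CDB Add2=16; issue ADD r3<-Add2 // r0:16,r1:2,r2:Add1,r3:Add2,r4:Add3
cycle 6: CDB Add3=1 // r0:16,r1:2,r2:Add1,r3:Add2,r4:1
cycle 7: CDB Add1=18 // r0:16,r1:2,r2:18,r3:Add2,r4:1
cycle 8: - // r0:16,r1:2,r2:18,r3:Add2,r4:1
cycle 9: - // r0:16,r1:2,r2:18,r3:Add2,r4:1
cycle 10: CDB Add2=36 // r0:16,r1:2,r2:18,r3:36,r4:1

STATUS = VALUE 36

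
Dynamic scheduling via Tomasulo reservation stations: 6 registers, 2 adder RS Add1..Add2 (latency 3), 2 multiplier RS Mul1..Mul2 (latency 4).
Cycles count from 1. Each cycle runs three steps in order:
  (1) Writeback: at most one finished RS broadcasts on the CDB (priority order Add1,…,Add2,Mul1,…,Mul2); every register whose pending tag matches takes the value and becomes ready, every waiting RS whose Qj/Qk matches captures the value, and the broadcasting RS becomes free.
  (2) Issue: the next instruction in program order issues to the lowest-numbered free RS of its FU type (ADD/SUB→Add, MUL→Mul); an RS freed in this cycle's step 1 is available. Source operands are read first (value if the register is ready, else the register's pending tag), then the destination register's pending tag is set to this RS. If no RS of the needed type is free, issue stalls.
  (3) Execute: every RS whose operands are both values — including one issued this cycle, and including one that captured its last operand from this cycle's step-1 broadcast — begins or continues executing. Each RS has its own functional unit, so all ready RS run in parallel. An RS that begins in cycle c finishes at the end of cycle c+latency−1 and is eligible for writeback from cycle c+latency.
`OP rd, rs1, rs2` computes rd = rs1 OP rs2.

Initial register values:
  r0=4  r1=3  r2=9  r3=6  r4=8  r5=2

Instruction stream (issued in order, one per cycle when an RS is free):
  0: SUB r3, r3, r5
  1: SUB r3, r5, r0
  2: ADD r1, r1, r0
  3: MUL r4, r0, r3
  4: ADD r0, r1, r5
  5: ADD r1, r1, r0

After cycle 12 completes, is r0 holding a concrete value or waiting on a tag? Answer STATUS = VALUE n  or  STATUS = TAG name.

  c1: issue SUB r3<-Add1  regs: r0:4,r1:3,r2:9,r3:Add1,r4:8,r5:2
  c2: issue SUB r3<-Add2  regs: r0:4,r1:3,r2:9,r3:Add2,r4:8,r5:2
  c3: stall  regs: r0:4,r1:3,r2:9,r3:Add2,r4:8,r5:2
  c4: CDB Add1=4; issue ADD r1<-Add1  regs: r0:4,r1:Add1,r2:9,r3:Add2,r4:8,r5:2
  c5: CDB Add2=-2; issue MUL r4<-Mul1  regs: r0:4,r1:Add1,r2:9,r3:-2,r4:Mul1,r5:2
  c6: issue ADD r0<-Add2  regs: r0:Add2,r1:Add1,r2:9,r3:-2,r4:Mul1,r5:2
  c7: CDB Add1=7; issue ADD r1<-Add1  regs: r0:Add2,r1:Add1,r2:9,r3:-2,r4:Mul1,r5:2
  c8: -  regs: r0:Add2,r1:Add1,r2:9,r3:-2,r4:Mul1,r5:2
  c9: CDB Mul1=-8  regs: r0:Add2,r1:Add1,r2:9,r3:-2,r4:-8,r5:2
  c10: CDB Add2=9  regs: r0:9,r1:Add1,r2:9,r3:-2,r4:-8,r5:2
  c11: -  regs: r0:9,r1:Add1,r2:9,r3:-2,r4:-8,r5:2
  c12: -  regs: r0:9,r1:Add1,r2:9,r3:-2,r4:-8,r5:2

STATUS = VALUE 9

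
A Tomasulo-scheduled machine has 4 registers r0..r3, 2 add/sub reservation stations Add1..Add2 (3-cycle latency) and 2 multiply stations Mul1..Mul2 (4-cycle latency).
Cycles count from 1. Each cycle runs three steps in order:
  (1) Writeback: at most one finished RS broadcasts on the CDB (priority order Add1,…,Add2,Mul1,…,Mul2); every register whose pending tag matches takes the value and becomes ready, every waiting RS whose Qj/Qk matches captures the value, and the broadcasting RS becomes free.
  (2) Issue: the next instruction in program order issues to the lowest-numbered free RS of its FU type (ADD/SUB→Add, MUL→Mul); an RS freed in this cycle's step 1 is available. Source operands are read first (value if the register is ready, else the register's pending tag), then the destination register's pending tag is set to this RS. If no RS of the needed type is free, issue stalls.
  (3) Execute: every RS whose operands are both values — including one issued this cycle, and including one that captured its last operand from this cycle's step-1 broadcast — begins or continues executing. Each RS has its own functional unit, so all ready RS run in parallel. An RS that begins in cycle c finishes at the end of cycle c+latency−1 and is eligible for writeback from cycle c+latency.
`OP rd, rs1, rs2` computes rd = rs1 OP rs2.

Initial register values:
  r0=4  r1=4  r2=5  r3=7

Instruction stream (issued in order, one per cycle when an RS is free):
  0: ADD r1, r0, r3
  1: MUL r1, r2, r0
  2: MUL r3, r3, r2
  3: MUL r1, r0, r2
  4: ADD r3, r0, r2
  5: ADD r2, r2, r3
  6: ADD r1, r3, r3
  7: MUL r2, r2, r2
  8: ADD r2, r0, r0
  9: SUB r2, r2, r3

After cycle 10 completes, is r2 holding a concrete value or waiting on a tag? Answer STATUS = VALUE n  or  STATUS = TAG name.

  c1: issue ADD r1<-Add1  regs: r0:4,r1:Add1,r2:5,r3:7
  c2: issue MUL r1<-Mul1  regs: r0:4,r1:Mul1,r2:5,r3:7
  c3: issue MUL r3<-Mul2  regs: r0:4,r1:Mul1,r2:5,r3:Mul2
  c4: CDB Add1=11; stall  regs: r0:4,r1:Mul1,r2:5,r3:Mul2
  c5: stall  regs: r0:4,r1:Mul1,r2:5,r3:Mul2
  c6: CDB Mul1=20; issue MUL r1<-Mul1  regs: r0:4,r1:Mul1,r2:5,r3:Mul2
  c7: CDB Mul2=35; issue ADD r3<-Add1  regs: r0:4,r1:Mul1,r2:5,r3:Add1
  c8: issue ADD r2<-Add2  regs: r0:4,r1:Mul1,r2:Add2,r3:Add1
  c9: stall  regs: r0:4,r1:Mul1,r2:Add2,r3:Add1
  c10: CDB Add1=9; issue ADD r1<-Add1  regs: r0:4,r1:Add1,r2:Add2,r3:9

STATUS = TAG Add2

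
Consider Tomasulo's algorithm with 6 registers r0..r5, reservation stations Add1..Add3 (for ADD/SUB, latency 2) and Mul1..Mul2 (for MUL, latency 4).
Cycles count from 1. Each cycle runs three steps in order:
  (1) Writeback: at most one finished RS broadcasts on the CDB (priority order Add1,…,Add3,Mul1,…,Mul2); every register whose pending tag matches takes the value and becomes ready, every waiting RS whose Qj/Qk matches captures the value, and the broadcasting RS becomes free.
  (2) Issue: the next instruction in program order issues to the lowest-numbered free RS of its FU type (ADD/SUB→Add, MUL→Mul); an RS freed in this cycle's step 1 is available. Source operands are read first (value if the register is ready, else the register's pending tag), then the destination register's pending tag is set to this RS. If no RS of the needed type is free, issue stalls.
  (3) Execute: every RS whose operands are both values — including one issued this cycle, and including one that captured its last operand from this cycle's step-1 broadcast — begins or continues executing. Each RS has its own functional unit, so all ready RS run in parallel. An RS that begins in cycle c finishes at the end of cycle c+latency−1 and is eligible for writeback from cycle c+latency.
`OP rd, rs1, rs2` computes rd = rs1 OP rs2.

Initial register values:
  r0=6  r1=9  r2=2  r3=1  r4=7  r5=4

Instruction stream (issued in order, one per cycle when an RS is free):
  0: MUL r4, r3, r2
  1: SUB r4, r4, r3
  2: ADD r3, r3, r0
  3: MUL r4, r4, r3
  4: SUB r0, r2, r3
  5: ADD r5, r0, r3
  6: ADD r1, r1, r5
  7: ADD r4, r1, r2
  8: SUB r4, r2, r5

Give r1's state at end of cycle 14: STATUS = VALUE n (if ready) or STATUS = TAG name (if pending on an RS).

c1: issue MUL r4<-Mul1 | r0:6,r1:9,r2:2,r3:1,r4:Mul1,r5:4
c2: issue SUB r4<-Add1 | r0:6,r1:9,r2:2,r3:1,r4:Add1,r5:4
c3: issue ADD r3<-Add2 | r0:6,r1:9,r2:2,r3:Add2,r4:Add1,r5:4
c4: issue MUL r4<-Mul2 | r0:6,r1:9,r2:2,r3:Add2,r4:Mul2,r5:4
c5: CDB Add2=7; issue SUB r0<-Add2 | r0:Add2,r1:9,r2:2,r3:7,r4:Mul2,r5:4
c6: CDB Mul1=2; issue ADD r5<-Add3 | r0:Add2,r1:9,r2:2,r3:7,r4:Mul2,r5:Add3
c7: CDB Add2=-5; issue ADD r1<-Add2 | r0:-5,r1:Add2,r2:2,r3:7,r4:Mul2,r5:Add3
c8: CDB Add1=1; issue ADD r4<-Add1 | r0:-5,r1:Add2,r2:2,r3:7,r4:Add1,r5:Add3
c9: CDB Add3=2; issue SUB r4<-Add3 | r0:-5,r1:Add2,r2:2,r3:7,r4:Add3,r5:2
c10: - | r0:-5,r1:Add2,r2:2,r3:7,r4:Add3,r5:2
c11: CDB Add2=11 | r0:-5,r1:11,r2:2,r3:7,r4:Add3,r5:2
c12: CDB Add3=0 | r0:-5,r1:11,r2:2,r3:7,r4:0,r5:2
c13: CDB Add1=13 | r0:-5,r1:11,r2:2,r3:7,r4:0,r5:2
c14: CDB Mul2=7 | r0:-5,r1:11,r2:2,r3:7,r4:0,r5:2

STATUS = VALUE 11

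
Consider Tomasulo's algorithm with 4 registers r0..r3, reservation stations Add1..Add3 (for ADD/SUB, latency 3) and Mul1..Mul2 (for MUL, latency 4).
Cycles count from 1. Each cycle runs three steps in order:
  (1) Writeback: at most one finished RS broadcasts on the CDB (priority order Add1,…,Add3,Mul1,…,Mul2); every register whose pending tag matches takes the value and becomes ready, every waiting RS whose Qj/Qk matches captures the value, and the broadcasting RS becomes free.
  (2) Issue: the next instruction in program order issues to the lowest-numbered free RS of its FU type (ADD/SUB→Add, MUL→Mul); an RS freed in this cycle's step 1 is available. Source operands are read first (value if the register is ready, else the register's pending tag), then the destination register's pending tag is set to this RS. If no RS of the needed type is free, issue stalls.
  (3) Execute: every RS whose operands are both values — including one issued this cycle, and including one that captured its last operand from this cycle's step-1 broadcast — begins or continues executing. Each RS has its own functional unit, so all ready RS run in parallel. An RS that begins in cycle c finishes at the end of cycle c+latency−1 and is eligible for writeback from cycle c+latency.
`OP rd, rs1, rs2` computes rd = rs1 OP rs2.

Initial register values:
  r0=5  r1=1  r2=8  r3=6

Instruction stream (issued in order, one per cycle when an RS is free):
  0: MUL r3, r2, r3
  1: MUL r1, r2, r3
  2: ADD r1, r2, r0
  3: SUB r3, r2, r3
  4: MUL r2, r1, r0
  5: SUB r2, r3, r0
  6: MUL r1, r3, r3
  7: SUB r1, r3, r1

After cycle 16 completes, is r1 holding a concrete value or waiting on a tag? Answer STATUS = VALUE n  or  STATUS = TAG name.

c1: issue MUL r3<-Mul1 | r0:5,r1:1,r2:8,r3:Mul1
c2: issue MUL r1<-Mul2 | r0:5,r1:Mul2,r2:8,r3:Mul1
c3: issue ADD r1<-Add1 | r0:5,r1:Add1,r2:8,r3:Mul1
c4: issue SUB r3<-Add2 | r0:5,r1:Add1,r2:8,r3:Add2
c5: CDB Mul1=48; issue MUL r2<-Mul1 | r0:5,r1:Add1,r2:Mul1,r3:Add2
c6: CDB Add1=13; issue SUB r2<-Add1 | r0:5,r1:13,r2:Add1,r3:Add2
c7: stall | r0:5,r1:13,r2:Add1,r3:Add2
c8: CDB Add2=-40; stall | r0:5,r1:13,r2:Add1,r3:-40
c9: CDB Mul2=384; issue MUL r1<-Mul2 | r0:5,r1:Mul2,r2:Add1,r3:-40
c10: CDB Mul1=65; issue SUB r1<-Add2 | r0:5,r1:Add2,r2:Add1,r3:-40
c11: CDB Add1=-45 | r0:5,r1:Add2,r2:-45,r3:-40
c12: - | r0:5,r1:Add2,r2:-45,r3:-40
c13: CDB Mul2=1600 | r0:5,r1:Add2,r2:-45,r3:-40
c14: - | r0:5,r1:Add2,r2:-45,r3:-40
c15: - | r0:5,r1:Add2,r2:-45,r3:-40
c16: CDB Add2=-1640 | r0:5,r1:-1640,r2:-45,r3:-40

STATUS = VALUE -1640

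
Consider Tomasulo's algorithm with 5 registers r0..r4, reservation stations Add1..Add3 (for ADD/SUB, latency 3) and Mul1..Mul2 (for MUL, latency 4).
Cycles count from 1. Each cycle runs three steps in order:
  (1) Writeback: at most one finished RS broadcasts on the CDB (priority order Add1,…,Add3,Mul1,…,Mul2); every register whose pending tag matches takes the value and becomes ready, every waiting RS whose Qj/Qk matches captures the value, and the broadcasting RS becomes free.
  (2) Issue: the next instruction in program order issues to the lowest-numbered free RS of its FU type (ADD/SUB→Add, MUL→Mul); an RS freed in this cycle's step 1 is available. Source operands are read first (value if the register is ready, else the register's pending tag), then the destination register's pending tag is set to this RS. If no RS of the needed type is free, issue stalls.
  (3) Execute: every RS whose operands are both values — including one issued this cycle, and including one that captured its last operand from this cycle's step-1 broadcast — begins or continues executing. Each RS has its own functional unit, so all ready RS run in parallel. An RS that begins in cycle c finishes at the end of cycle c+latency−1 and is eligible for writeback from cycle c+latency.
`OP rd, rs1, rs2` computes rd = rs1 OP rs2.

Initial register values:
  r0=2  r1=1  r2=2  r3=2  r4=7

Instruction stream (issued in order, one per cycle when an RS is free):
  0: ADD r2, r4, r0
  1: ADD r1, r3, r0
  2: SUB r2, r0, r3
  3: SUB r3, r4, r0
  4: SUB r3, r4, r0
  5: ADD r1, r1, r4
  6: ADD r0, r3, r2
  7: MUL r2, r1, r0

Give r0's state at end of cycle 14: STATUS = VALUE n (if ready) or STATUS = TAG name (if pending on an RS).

cycle 1: issue ADD r2<-Add1 // r0:2,r1:1,r2:Add1,r3:2,r4:7
cycle 2: issue ADD r1<-Add2 // r0:2,r1:Add2,r2:Add1,r3:2,r4:7
cycle 3: issue SUB r2<-Add3 // r0:2,r1:Add2,r2:Add3,r3:2,r4:7
cycle 4: CDB Add1=9; issue SUB r3<-Add1 // r0:2,r1:Add2,r2:Add3,r3:Add1,r4:7
cycle 5: CDB Add2=4; issue SUB r3<-Add2 // r0:2,r1:4,r2:Add3,r3:Add2,r4:7
cycle 6: CDB Add3=0; issue ADD r1<-Add3 // r0:2,r1:Add3,r2:0,r3:Add2,r4:7
cycle 7: CDB Add1=5; issue ADD r0<-Add1 // r0:Add1,r1:Add3,r2:0,r3:Add2,r4:7
cycle 8: CDB Add2=5; issue MUL r2<-Mul1 // r0:Add1,r1:Add3,r2:Mul1,r3:5,r4:7
cycle 9: CDB Add3=11 // r0:Add1,r1:11,r2:Mul1,r3:5,r4:7
cycle 10: - // r0:Add1,r1:11,r2:Mul1,r3:5,r4:7
cycle 11: CDB Add1=5 // r0:5,r1:11,r2:Mul1,r3:5,r4:7
cycle 12: - // r0:5,r1:11,r2:Mul1,r3:5,r4:7
cycle 13: - // r0:5,r1:11,r2:Mul1,r3:5,r4:7
cycle 14: - // r0:5,r1:11,r2:Mul1,r3:5,r4:7

STATUS = VALUE 5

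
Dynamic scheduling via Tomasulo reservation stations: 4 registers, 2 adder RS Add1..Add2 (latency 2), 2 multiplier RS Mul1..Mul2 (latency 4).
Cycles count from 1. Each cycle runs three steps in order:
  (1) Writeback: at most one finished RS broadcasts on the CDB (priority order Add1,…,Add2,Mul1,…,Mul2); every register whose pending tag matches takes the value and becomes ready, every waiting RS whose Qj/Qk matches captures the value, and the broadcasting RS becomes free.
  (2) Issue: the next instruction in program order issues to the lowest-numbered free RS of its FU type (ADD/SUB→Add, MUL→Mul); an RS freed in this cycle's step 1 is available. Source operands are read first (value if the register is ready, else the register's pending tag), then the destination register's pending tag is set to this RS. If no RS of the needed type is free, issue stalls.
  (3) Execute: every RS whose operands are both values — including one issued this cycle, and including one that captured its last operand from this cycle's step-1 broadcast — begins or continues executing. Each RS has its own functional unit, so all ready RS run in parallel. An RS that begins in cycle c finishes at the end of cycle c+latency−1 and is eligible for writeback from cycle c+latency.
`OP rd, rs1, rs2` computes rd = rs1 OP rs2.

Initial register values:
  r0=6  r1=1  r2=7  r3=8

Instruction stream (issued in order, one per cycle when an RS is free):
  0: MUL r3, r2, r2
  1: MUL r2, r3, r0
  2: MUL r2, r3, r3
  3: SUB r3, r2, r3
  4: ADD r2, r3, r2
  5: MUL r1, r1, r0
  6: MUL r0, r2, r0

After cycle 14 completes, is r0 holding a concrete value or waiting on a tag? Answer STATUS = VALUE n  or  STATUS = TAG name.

c1: issue MUL r3<-Mul1 | r0:6,r1:1,r2:7,r3:Mul1
c2: issue MUL r2<-Mul2 | r0:6,r1:1,r2:Mul2,r3:Mul1
c3: stall | r0:6,r1:1,r2:Mul2,r3:Mul1
c4: stall | r0:6,r1:1,r2:Mul2,r3:Mul1
c5: CDB Mul1=49; issue MUL r2<-Mul1 | r0:6,r1:1,r2:Mul1,r3:49
c6: issue SUB r3<-Add1 | r0:6,r1:1,r2:Mul1,r3:Add1
c7: issue ADD r2<-Add2 | r0:6,r1:1,r2:Add2,r3:Add1
c8: stall | r0:6,r1:1,r2:Add2,r3:Add1
c9: CDB Mul1=2401; issue MUL r1<-Mul1 | r0:6,r1:Mul1,r2:Add2,r3:Add1
c10: CDB Mul2=294; issue MUL r0<-Mul2 | r0:Mul2,r1:Mul1,r2:Add2,r3:Add1
c11: CDB Add1=2352 | r0:Mul2,r1:Mul1,r2:Add2,r3:2352
c12: - | r0:Mul2,r1:Mul1,r2:Add2,r3:2352
c13: CDB Add2=4753 | r0:Mul2,r1:Mul1,r2:4753,r3:2352
c14: CDB Mul1=6 | r0:Mul2,r1:6,r2:4753,r3:2352

STATUS = TAG Mul2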